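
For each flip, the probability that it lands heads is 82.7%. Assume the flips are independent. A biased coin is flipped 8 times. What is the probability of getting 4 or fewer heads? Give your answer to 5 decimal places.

X ~ Binomial(8, 0.827); P(X ≤ 4) = Σ C(8,k) p^k (1−p)^(8−k) over k:
  k=0: C(8,0)·0.827^0·0.173^8 = 0.0000008
  k=1: C(8,1)·0.827^1·0.173^7 = 0.0000307
  k=2: C(8,2)·0.827^2·0.173^6 = 0.0005134
  k=3: C(8,3)·0.827^3·0.173^5 = 0.0049083
  k=4: C(8,4)·0.827^4·0.173^4 = 0.0293295
Total = 0.0347827

0.03478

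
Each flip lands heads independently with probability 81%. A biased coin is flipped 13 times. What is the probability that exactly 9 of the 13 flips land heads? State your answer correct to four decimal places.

X ~ Binomial(n=13, p=0.81).
P(X=9) = C(13,9) · p^9 · (1−p)^4
= 715 · 0.15009 · 0.0013032 = 0.139857

0.1399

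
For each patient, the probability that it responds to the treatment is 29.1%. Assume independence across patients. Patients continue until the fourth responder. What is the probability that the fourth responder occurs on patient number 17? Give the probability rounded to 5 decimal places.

0.04594

Y = trial on which the fourth success occurs; negative binomial, r=4, p=0.291.
P(Y=17) = C(16,3) · p^4 · (1−p)^13
= 560 · 0.0071709 · 0.011439 = 0.0459368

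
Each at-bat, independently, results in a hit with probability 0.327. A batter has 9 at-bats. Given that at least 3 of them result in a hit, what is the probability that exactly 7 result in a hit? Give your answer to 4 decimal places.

X ~ Binomial(9, 0.327). Want P(X=7 | X≥3) = P(X=7) / P(X≥3).
P(X=7) = C(9,7)·0.327^7·0.673^2 = 0.006519
P(X≥3) = 1 − 0.028323 − 0.123854 − 0.240715 = 0.607108
Ratio = 0.006519 / 0.607108 = 0.010737

0.0107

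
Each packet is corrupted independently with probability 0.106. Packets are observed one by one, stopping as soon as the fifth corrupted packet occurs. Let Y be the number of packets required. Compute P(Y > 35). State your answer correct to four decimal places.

Needing more than 35 packets ⇔ fewer than 5 successes in the first 35. With X ~ Binomial(35, 0.106), P(Y > 35) = P(X ≤ 4).
  k=0: C(35,0)·0.106^0·0.894^35 = 0.019807
  k=1: C(35,1)·0.106^1·0.894^34 = 0.082196
  k=2: C(35,2)·0.106^2·0.894^33 = 0.165679
  k=3: C(35,3)·0.106^3·0.894^32 = 0.216087
  k=4: C(35,4)·0.106^4·0.894^31 = 0.204968
P(X ≤ 4) = 0.688736

0.6887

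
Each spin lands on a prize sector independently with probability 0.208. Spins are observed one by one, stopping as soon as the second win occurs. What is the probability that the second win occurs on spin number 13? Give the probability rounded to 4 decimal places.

0.0399

Y = trial on which the second success occurs; negative binomial, r=2, p=0.208.
P(Y=13) = C(12,1) · p^2 · (1−p)^11
= 12 · 0.043264 · 0.076909 = 0.039929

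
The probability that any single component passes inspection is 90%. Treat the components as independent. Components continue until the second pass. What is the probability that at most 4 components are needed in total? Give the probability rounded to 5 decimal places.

Finishing within 4 components ⇔ at least 2 successes in the first 4. With X ~ Binomial(4, 0.90), P(Y ≤ 4) = 1 − P(X ≤ 1).
  k=0: C(4,0)·0.90^0·0.10^4 = 0.0001000
  k=1: C(4,1)·0.90^1·0.10^3 = 0.0036000
1 − 0.0037000 = 0.9963000

0.99630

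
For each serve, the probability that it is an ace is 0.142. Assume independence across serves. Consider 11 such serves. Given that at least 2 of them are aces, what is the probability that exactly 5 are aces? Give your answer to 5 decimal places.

X ~ Binomial(11, 0.142). Want P(X=5 | X≥2) = P(X=5) / P(X≥2).
P(X=5) = C(11,5)·0.142^5·0.858^6 = 0.0106416
P(X≥2) = 1 − 0.1855069 − 0.3377178 = 0.4767753
Ratio = 0.0106416 / 0.4767753 = 0.0223200

0.02232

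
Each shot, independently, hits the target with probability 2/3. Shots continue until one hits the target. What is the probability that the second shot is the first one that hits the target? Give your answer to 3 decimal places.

Geometric (trials to first success), p = 0.666667.
P(Y = 2) = (1−p)^1 · p = 0.33333 · 0.666667 = 0.22222

0.222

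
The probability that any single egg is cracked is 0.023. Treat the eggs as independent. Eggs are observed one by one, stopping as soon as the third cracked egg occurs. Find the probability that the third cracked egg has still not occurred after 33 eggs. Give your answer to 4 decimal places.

0.9602

Needing more than 33 eggs ⇔ fewer than 3 successes in the first 33. With X ~ Binomial(33, 0.023), P(Y > 33) = P(X ≤ 2).
  k=0: C(33,0)·0.023^0·0.977^33 = 0.464003
  k=1: C(33,1)·0.023^1·0.977^32 = 0.360469
  k=2: C(33,2)·0.023^2·0.977^31 = 0.135775
P(X ≤ 2) = 0.960247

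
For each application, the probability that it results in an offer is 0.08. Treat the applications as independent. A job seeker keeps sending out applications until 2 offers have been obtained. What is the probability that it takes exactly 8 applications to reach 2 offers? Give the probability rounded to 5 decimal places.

Y = trial on which the second success occurs; negative binomial, r=2, p=0.08.
P(Y=8) = C(7,1) · p^2 · (1−p)^6
= 7 · 0.0064 · 0.60636 = 0.0271647

0.02716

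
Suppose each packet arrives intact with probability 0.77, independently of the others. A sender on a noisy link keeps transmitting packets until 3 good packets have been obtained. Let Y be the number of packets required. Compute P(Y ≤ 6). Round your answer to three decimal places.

Finishing within 6 packets ⇔ at least 3 successes in the first 6. With X ~ Binomial(6, 0.77), P(Y ≤ 6) = 1 − P(X ≤ 2).
  k=0: C(6,0)·0.77^0·0.23^6 = 0.00015
  k=1: C(6,1)·0.77^1·0.23^5 = 0.00297
  k=2: C(6,2)·0.77^2·0.23^4 = 0.02489
1 − 0.02801 = 0.97199

0.972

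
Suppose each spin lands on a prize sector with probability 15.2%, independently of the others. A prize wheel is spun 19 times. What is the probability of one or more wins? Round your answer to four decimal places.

0.9564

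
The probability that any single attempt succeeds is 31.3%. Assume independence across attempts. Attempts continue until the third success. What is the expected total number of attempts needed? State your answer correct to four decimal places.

Y = total attempts until the third success; negative binomial with r=3, p=0.313.
E[Y] = r / p = 3 / 0.313 = 9.584665

9.5847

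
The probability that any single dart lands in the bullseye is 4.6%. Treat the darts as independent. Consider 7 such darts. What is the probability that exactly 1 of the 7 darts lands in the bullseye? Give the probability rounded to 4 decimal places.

0.2427

X ~ Binomial(n=7, p=0.046).
P(X=1) = C(7,1) · p^1 · (1−p)^6
= 7 · 0.046 · 0.75386 = 0.242743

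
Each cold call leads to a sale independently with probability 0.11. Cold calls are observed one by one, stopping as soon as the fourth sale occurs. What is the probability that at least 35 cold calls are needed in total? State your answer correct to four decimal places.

0.4769

Needing more than 34 cold calls ⇔ fewer than 4 successes in the first 34. With X ~ Binomial(34, 0.11), P(Y > 34) = P(X ≤ 3).
  k=0: C(34,0)·0.11^0·0.89^34 = 0.019022
  k=1: C(34,1)·0.11^1·0.89^33 = 0.079936
  k=2: C(34,2)·0.11^2·0.89^32 = 0.163015
  k=3: C(34,3)·0.11^3·0.89^31 = 0.214912
P(X ≤ 3) = 0.476885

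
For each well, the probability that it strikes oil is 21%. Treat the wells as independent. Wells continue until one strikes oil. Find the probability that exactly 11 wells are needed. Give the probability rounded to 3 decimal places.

Geometric (trials to first success), p = 0.21.
P(Y = 11) = (1−p)^10 · p = 0.094683 · 0.21 = 0.01988

0.020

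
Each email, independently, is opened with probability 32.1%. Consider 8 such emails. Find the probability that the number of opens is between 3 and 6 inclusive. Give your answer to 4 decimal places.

0.4992

X ~ Binomial(8, 0.321); P(3 ≤ X ≤ 6) = Σ C(8,k) p^k (1−p)^(8−k) over k:
  k=3: C(8,3)·0.321^3·0.679^5 = 0.267333
  k=4: C(8,4)·0.321^4·0.679^4 = 0.157978
  k=5: C(8,5)·0.321^5·0.679^3 = 0.059748
  k=6: C(8,6)·0.321^6·0.679^2 = 0.014123
Total = 0.499182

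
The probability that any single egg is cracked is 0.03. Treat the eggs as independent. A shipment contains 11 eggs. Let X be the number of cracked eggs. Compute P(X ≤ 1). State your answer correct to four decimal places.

X ~ Binomial(11, 0.03); P(X ≤ 1) = Σ C(11,k) p^k (1−p)^(11−k) over k:
  k=0: C(11,0)·0.03^0·0.97^11 = 0.715301
  k=1: C(11,1)·0.03^1·0.97^10 = 0.243350
Total = 0.958651

0.9587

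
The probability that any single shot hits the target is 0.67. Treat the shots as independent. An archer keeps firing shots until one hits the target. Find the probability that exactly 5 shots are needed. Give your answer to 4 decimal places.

0.0079

Geometric (trials to first success), p = 0.67.
P(Y = 5) = (1−p)^4 · p = 0.011859 · 0.67 = 0.007946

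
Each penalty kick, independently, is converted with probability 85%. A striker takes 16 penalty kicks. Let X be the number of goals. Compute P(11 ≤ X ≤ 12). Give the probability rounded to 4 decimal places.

0.1866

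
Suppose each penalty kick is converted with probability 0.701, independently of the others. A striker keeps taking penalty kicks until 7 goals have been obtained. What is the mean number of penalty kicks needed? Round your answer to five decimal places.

Y = total penalty kicks until the seventh success; negative binomial with r=7, p=0.701.
E[Y] = r / p = 7 / 0.701 = 9.9857347

9.98573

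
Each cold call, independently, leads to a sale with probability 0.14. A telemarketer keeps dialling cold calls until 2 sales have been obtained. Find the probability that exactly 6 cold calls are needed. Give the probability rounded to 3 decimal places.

Y = trial on which the second success occurs; negative binomial, r=2, p=0.14.
P(Y=6) = C(5,1) · p^2 · (1−p)^4
= 5 · 0.0196 · 0.54701 = 0.05361

0.054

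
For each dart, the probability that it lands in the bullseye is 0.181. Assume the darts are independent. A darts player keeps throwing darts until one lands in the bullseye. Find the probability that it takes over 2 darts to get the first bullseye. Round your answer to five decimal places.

Y = number of darts to the first success; geometric, p = 0.181.
P(Y > 2) = P(first 2 all fail) = (1−p)^2 = 0.6707610

0.67076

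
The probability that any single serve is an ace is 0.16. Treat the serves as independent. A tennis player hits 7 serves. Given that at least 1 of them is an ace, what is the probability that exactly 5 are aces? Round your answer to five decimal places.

X ~ Binomial(7, 0.16). Want P(X=5 | X≥1) = P(X=5) / P(X≥1).
P(X=5) = C(7,5)·0.16^5·0.84^2 = 0.0015537
P(X≥1) = 1 − 0.2950903 = 0.7049097
Ratio = 0.0015537 / 0.7049097 = 0.0022042

0.00220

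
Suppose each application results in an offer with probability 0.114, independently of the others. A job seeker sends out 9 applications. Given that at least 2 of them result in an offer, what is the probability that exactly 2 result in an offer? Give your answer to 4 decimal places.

X ~ Binomial(9, 0.114). Want P(X=2 | X≥2) = P(X=2) / P(X≥2).
P(X=2) = C(9,2)·0.114^2·0.886^7 = 0.200516
P(X≥2) = 1 − 0.336437 − 0.389598 = 0.273965
Ratio = 0.200516 / 0.273965 = 0.731903

0.7319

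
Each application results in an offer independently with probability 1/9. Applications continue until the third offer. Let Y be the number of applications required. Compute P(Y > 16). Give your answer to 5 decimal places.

0.74052

Needing more than 16 applications ⇔ fewer than 3 successes in the first 16. With X ~ Binomial(16, 0.111111), P(Y > 16) = P(X ≤ 2).
  k=0: C(16,0)·0.111111^0·0.888889^16 = 0.1519007
  k=1: C(16,1)·0.111111^1·0.888889^15 = 0.3038013
  k=2: C(16,2)·0.111111^2·0.888889^14 = 0.2848137
P(X ≤ 2) = 0.7405157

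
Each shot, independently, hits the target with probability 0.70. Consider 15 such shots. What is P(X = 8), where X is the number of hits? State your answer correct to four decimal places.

0.0811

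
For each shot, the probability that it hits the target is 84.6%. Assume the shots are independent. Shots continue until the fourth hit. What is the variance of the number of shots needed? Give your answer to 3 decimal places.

Y = total shots until the fourth success; negative binomial with r=4, p=0.846.
Var(Y) = r(1−p)/p² = 4·0.154 / 0.846² = 0.86068

0.861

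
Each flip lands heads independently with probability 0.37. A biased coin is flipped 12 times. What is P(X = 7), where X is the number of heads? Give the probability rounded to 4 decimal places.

0.0746

X ~ Binomial(n=12, p=0.37).
P(X=7) = C(12,7) · p^7 · (1−p)^5
= 792 · 0.00094932 · 0.099244 = 0.074617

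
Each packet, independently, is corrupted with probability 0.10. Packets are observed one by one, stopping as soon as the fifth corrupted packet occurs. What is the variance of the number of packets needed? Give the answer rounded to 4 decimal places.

450.0000

Y = total packets until the fifth success; negative binomial with r=5, p=0.10.
Var(Y) = r(1−p)/p² = 5·0.90 / 0.10² = 450.000000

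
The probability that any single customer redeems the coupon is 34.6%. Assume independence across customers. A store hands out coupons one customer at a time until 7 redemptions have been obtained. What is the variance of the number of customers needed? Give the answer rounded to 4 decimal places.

Y = total customers until the seventh success; negative binomial with r=7, p=0.346.
Var(Y) = r(1−p)/p² = 7·0.654 / 0.346² = 38.240503

38.2405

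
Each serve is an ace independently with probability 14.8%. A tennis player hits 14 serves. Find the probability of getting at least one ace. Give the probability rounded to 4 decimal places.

P(at least one) = 1 − P(none) = 1 − (1 − 0.148)^14
= 1 − 0.106207 = 0.893793

0.8938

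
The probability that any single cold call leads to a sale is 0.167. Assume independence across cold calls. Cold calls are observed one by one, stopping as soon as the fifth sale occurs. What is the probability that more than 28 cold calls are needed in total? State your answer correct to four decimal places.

Needing more than 28 cold calls ⇔ fewer than 5 successes in the first 28. With X ~ Binomial(28, 0.167), P(Y > 28) = P(X ≤ 4).
  k=0: C(28,0)·0.167^0·0.833^28 = 0.005999
  k=1: C(28,1)·0.167^1·0.833^27 = 0.033674
  k=2: C(28,2)·0.167^2·0.833^26 = 0.091137
  k=3: C(28,3)·0.167^3·0.833^25 = 0.158350
  k=4: C(28,4)·0.167^4·0.833^24 = 0.198413
P(X ≤ 4) = 0.487572

0.4876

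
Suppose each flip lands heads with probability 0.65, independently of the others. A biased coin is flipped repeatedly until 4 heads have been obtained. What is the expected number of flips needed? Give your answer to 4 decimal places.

Y = total flips until the fourth success; negative binomial with r=4, p=0.65.
E[Y] = r / p = 4 / 0.65 = 6.153846

6.1538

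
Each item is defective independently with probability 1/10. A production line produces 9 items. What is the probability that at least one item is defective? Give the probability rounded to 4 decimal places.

0.6126

P(at least one) = 1 − P(none) = 1 − (1 − 0.10)^9
= 1 − 0.387420 = 0.612580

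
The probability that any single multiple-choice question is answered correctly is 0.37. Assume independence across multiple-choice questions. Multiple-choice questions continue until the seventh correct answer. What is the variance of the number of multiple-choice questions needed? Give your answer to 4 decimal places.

32.2133

Y = total multiple-choice questions until the seventh success; negative binomial with r=7, p=0.37.
Var(Y) = r(1−p)/p² = 7·0.63 / 0.37² = 32.213294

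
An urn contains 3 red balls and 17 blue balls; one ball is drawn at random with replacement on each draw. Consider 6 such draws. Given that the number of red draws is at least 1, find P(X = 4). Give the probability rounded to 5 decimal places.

X ~ Binomial(6, 0.15). Want P(X=4 | X≥1) = P(X=4) / P(X≥1).
P(X=4) = C(6,4)·0.15^4·0.85^2 = 0.0054865
P(X≥1) = 1 − 0.3771495 = 0.6228505
Ratio = 0.0054865 / 0.6228505 = 0.0088087

0.00881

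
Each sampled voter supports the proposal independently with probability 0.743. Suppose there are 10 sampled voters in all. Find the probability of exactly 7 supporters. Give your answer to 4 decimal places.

0.2546

X ~ Binomial(n=10, p=0.743).
P(X=7) = C(10,7) · p^7 · (1−p)^3
= 120 · 0.125 · 0.016975 = 0.254626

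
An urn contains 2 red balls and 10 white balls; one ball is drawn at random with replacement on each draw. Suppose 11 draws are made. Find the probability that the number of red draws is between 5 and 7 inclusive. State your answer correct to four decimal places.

0.0244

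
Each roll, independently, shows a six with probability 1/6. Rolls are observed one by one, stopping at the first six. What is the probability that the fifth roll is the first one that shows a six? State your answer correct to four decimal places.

0.0804

Geometric (trials to first success), p = 0.166667.
P(Y = 5) = (1−p)^4 · p = 0.48225 · 0.166667 = 0.080376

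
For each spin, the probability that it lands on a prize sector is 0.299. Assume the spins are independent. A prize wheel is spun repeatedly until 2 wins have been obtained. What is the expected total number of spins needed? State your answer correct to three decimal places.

Y = total spins until the second success; negative binomial with r=2, p=0.299.
E[Y] = r / p = 2 / 0.299 = 6.68896

6.689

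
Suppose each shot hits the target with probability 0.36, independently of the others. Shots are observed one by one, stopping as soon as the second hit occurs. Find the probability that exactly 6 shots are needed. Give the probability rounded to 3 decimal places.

Y = trial on which the second success occurs; negative binomial, r=2, p=0.36.
P(Y=6) = C(5,1) · p^2 · (1−p)^4
= 5 · 0.1296 · 0.16777 = 0.10872

0.109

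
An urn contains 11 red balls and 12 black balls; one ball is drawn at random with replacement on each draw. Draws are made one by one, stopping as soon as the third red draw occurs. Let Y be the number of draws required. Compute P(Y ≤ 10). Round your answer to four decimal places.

Finishing within 10 draws ⇔ at least 3 successes in the first 10. With X ~ Binomial(10, 0.478261), P(Y ≤ 10) = 1 − P(X ≤ 2).
  k=0: C(10,0)·0.478261^0·0.521739^10 = 0.001495
  k=1: C(10,1)·0.478261^1·0.521739^9 = 0.013701
  k=2: C(10,2)·0.478261^2·0.521739^8 = 0.056516
1 − 0.071711 = 0.928289

0.9283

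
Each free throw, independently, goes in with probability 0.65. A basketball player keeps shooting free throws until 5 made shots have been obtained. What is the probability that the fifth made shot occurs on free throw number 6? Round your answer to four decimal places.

0.2031

Y = trial on which the fifth success occurs; negative binomial, r=5, p=0.65.
P(Y=6) = C(5,4) · p^5 · (1−p)^1
= 5 · 0.11603 · 0.35 = 0.203051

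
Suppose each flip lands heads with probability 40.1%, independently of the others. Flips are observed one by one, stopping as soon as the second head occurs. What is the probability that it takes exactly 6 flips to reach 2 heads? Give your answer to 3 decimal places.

0.104

Y = trial on which the second success occurs; negative binomial, r=2, p=0.401.
P(Y=6) = C(5,1) · p^2 · (1−p)^4
= 5 · 0.1608 · 0.12874 = 0.10351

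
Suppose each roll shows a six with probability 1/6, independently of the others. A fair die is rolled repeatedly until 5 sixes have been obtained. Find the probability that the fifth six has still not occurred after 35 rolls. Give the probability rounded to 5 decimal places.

0.28432

Needing more than 35 rolls ⇔ fewer than 5 successes in the first 35. With X ~ Binomial(35, 0.166667), P(Y > 35) = P(X ≤ 4).
  k=0: C(35,0)·0.166667^0·0.833333^35 = 0.0016930
  k=1: C(35,1)·0.166667^1·0.833333^34 = 0.0118510
  k=2: C(35,2)·0.166667^2·0.833333^33 = 0.0402933
  k=3: C(35,3)·0.166667^3·0.833333^32 = 0.0886454
  k=4: C(35,4)·0.166667^4·0.833333^31 = 0.1418326
P(X ≤ 4) = 0.2843153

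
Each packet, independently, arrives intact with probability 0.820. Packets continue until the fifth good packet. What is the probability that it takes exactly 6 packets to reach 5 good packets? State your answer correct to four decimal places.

Y = trial on which the fifth success occurs; negative binomial, r=5, p=0.82.
P(Y=6) = C(5,4) · p^5 · (1−p)^1
= 5 · 0.37074 · 0.18 = 0.333666

0.3337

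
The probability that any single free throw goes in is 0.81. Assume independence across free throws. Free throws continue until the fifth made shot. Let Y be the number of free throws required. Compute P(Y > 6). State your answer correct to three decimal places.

0.320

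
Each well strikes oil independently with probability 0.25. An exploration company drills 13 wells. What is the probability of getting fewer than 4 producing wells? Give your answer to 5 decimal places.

X ~ Binomial(13, 0.25); P(X ≤ 3) = Σ C(13,k) p^k (1−p)^(13−k) over k:
  k=0: C(13,0)·0.25^0·0.75^13 = 0.0237573
  k=1: C(13,1)·0.25^1·0.75^12 = 0.1029481
  k=2: C(13,2)·0.25^2·0.75^11 = 0.2058963
  k=3: C(13,3)·0.25^3·0.75^10 = 0.2516510
Total = 0.5842527

0.58425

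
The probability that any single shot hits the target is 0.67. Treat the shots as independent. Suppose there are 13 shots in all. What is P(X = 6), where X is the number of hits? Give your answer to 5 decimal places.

0.06616

X ~ Binomial(n=13, p=0.67).
P(X=6) = C(13,6) · p^6 · (1−p)^7
= 1716 · 0.090458 · 0.00042618 = 0.0661552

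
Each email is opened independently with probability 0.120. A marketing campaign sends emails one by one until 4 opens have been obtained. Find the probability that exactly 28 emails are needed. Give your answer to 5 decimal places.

0.02821

Y = trial on which the fourth success occurs; negative binomial, r=4, p=0.12.
P(Y=28) = C(27,3) · p^4 · (1−p)^24
= 2925 · 0.00020736 · 0.046514 = 0.0282121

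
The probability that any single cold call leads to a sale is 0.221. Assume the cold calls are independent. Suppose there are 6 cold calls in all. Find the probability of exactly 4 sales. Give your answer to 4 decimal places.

0.0217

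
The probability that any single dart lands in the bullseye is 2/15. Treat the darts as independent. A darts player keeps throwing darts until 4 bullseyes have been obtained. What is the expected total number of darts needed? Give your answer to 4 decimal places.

30.0000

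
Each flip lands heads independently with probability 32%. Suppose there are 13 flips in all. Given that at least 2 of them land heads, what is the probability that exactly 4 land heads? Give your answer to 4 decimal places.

X ~ Binomial(13, 0.32). Want P(X=4 | X≥2) = P(X=4) / P(X≥2).
P(X=4) = C(13,4)·0.32^4·0.68^9 = 0.233070
P(X≥2) = 1 − 0.006647 − 0.040663 = 0.952690
Ratio = 0.233070 / 0.952690 = 0.244644

0.2446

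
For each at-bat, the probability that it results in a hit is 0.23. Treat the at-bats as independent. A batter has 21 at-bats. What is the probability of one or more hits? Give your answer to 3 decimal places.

P(at least one) = 1 − P(none) = 1 − (1 − 0.23)^21
= 1 − 0.00413 = 0.99587

0.996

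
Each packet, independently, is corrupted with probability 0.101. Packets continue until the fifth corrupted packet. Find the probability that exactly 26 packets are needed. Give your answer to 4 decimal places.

Y = trial on which the fifth success occurs; negative binomial, r=5, p=0.101.
P(Y=26) = C(25,4) · p^5 · (1−p)^21
= 12650 · 1.051e-05 · 0.10689 = 0.014212

0.0142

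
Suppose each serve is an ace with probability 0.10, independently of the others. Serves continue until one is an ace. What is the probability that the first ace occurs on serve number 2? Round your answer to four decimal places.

0.0900

Geometric (trials to first success), p = 0.10.
P(Y = 2) = (1−p)^1 · p = 0.9 · 0.10 = 0.090000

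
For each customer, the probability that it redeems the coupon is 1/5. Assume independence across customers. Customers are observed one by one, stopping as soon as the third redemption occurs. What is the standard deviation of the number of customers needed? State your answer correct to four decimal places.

7.7460

Y = total customers until the third success; negative binomial with r=3, p=0.20.
SD(Y) = √[r(1−p)/p²] = √(60.000000) = 7.745967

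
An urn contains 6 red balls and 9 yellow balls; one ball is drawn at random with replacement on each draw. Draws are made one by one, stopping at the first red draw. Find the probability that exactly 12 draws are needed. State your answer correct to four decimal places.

Geometric (trials to first success), p = 0.40.
P(Y = 12) = (1−p)^11 · p = 0.003628 · 0.40 = 0.001451

0.0015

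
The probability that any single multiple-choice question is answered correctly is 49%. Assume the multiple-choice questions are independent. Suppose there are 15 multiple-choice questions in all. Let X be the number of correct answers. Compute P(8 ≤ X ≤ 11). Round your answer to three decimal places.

0.454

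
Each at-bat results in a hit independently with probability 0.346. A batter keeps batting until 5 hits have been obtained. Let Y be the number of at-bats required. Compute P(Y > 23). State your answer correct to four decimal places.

Needing more than 23 at-bats ⇔ fewer than 5 successes in the first 23. With X ~ Binomial(23, 0.346), P(Y > 23) = P(X ≤ 4).
  k=0: C(23,0)·0.346^0·0.654^23 = 0.000057
  k=1: C(23,1)·0.346^1·0.654^22 = 0.000697
  k=2: C(23,2)·0.346^2·0.654^21 = 0.004059
  k=3: C(23,3)·0.346^3·0.654^20 = 0.015031
  k=4: C(23,4)·0.346^4·0.654^19 = 0.039762
P(X ≤ 4) = 0.059607

0.0596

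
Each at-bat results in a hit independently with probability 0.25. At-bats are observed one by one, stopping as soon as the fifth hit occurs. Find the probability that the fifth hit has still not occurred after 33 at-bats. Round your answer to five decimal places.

0.05861

Needing more than 33 at-bats ⇔ fewer than 5 successes in the first 33. With X ~ Binomial(33, 0.25), P(Y > 33) = P(X ≤ 4).
  k=0: C(33,0)·0.25^0·0.75^33 = 0.0000753
  k=1: C(33,1)·0.25^1·0.75^32 = 0.0008287
  k=2: C(33,2)·0.25^2·0.75^31 = 0.0044199
  k=3: C(33,3)·0.25^3·0.75^30 = 0.0152241
  k=4: C(33,4)·0.25^4·0.75^29 = 0.0380603
P(X ≤ 4) = 0.0586084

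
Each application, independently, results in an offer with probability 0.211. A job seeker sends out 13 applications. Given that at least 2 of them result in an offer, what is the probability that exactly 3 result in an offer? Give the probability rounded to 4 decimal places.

0.3162

X ~ Binomial(13, 0.211). Want P(X=3 | X≥2) = P(X=3) / P(X≥2).
P(X=3) = C(13,3)·0.211^3·0.789^10 = 0.251179
P(X≥2) = 1 − 0.045920 − 0.159643 = 0.794437
Ratio = 0.251179 / 0.794437 = 0.316172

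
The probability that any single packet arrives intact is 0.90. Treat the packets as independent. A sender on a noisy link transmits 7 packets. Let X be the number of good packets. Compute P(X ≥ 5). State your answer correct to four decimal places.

0.9743

X ~ Binomial(7, 0.90); P(X ≥ 5) = Σ C(7,k) p^k (1−p)^(7−k) over k:
  k=5: C(7,5)·0.90^5·0.10^2 = 0.124003
  k=6: C(7,6)·0.90^6·0.10^1 = 0.372009
  k=7: C(7,7)·0.90^7·0.10^0 = 0.478297
Total = 0.974309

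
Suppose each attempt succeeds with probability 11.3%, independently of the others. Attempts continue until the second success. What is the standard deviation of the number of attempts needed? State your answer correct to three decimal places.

11.787

Y = total attempts until the second success; negative binomial with r=2, p=0.113.
SD(Y) = √[r(1−p)/p²] = √(138.93022) = 11.78687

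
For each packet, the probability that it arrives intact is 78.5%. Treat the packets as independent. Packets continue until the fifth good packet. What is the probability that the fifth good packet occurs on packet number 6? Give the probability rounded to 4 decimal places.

0.3204

Y = trial on which the fifth success occurs; negative binomial, r=5, p=0.785.
P(Y=6) = C(5,4) · p^5 · (1−p)^1
= 5 · 0.29809 · 0.215 = 0.320447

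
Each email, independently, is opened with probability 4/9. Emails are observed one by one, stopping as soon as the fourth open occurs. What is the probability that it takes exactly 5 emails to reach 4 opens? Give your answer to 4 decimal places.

0.0867

Y = trial on which the fourth success occurs; negative binomial, r=4, p=0.444444.
P(Y=5) = C(4,3) · p^4 · (1−p)^1
= 4 · 0.039018 · 0.55556 = 0.086708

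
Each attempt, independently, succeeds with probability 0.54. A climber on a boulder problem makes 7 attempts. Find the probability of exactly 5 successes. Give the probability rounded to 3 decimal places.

X ~ Binomial(n=7, p=0.54).
P(X=5) = C(7,5) · p^5 · (1−p)^2
= 21 · 0.045917 · 0.2116 = 0.20403

0.204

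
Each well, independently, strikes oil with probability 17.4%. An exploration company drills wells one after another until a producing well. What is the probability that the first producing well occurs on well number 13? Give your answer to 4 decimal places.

Geometric (trials to first success), p = 0.174.
P(Y = 13) = (1−p)^12 · p = 0.10087 · 0.174 = 0.017551

0.0176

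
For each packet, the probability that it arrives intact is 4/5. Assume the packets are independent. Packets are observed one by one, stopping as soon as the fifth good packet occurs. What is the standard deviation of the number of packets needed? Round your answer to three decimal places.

Y = total packets until the fifth success; negative binomial with r=5, p=0.80.
SD(Y) = √[r(1−p)/p²] = √(1.56250) = 1.25000

1.250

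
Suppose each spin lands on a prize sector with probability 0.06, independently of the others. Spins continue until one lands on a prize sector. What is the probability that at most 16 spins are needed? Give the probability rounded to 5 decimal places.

0.62843

Y = number of spins to the first success; geometric, p = 0.06.
P(Y ≤ 16) = 1 − (1−p)^16 = 1 − 0.3715743 = 0.6284257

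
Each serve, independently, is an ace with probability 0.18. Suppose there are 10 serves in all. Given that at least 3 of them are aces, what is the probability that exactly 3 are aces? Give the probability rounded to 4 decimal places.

X ~ Binomial(10, 0.18). Want P(X=3 | X≥3) = P(X=3) / P(X≥3).
P(X=3) = C(10,3)·0.18^3·0.82^7 = 0.174460
P(X≥3) = 1 − 0.137448 − 0.301715 − 0.298036 = 0.262801
Ratio = 0.174460 / 0.262801 = 0.663848

0.6638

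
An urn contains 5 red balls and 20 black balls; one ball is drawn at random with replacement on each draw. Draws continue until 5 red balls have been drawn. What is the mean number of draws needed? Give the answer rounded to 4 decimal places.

25.0000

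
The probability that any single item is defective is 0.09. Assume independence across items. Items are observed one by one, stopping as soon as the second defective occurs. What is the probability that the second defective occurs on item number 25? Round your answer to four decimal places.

0.0222

Y = trial on which the second success occurs; negative binomial, r=2, p=0.09.
P(Y=25) = C(24,1) · p^2 · (1−p)^23
= 24 · 0.0081 · 0.11428 = 0.022215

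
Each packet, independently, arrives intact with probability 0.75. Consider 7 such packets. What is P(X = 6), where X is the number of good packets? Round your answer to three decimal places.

0.311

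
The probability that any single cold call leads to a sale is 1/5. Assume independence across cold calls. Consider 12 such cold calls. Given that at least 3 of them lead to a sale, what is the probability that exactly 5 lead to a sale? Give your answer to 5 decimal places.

0.12034

X ~ Binomial(12, 0.20). Want P(X=5 | X≥3) = P(X=5) / P(X≥3).
P(X=5) = C(12,5)·0.20^5·0.80^7 = 0.0531502
P(X≥3) = 1 − 0.0687195 − 0.2061584 − 0.2834678 = 0.4416543
Ratio = 0.0531502 / 0.4416543 = 0.1203435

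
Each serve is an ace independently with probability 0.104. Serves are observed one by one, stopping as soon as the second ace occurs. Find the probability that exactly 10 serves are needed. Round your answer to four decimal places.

Y = trial on which the second success occurs; negative binomial, r=2, p=0.104.
P(Y=10) = C(9,1) · p^2 · (1−p)^8
= 9 · 0.010816 · 0.4154 = 0.040436

0.0404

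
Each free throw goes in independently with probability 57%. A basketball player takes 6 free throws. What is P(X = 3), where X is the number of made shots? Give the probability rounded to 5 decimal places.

X ~ Binomial(n=6, p=0.57).
P(X=3) = C(6,3) · p^3 · (1−p)^3
= 20 · 0.18519 · 0.079507 = 0.2944828

0.29448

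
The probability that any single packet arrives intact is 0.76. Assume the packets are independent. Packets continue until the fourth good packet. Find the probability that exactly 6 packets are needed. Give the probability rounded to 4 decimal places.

Y = trial on which the fourth success occurs; negative binomial, r=4, p=0.76.
P(Y=6) = C(5,3) · p^4 · (1−p)^2
= 10 · 0.33362 · 0.0576 = 0.192166

0.1922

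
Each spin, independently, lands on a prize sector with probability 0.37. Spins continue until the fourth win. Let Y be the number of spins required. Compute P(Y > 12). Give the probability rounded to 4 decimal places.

0.2947

Needing more than 12 spins ⇔ fewer than 4 successes in the first 12. With X ~ Binomial(12, 0.37), P(Y > 12) = P(X ≤ 3).
  k=0: C(12,0)·0.37^0·0.63^12 = 0.003909
  k=1: C(12,1)·0.37^1·0.63^11 = 0.027550
  k=2: C(12,2)·0.37^2·0.63^10 = 0.088992
  k=3: C(12,3)·0.37^3·0.63^9 = 0.174218
P(X ≤ 3) = 0.294670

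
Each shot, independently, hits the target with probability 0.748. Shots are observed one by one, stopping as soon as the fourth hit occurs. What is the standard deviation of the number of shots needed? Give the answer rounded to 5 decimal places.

1.34224

Y = total shots until the fourth success; negative binomial with r=4, p=0.748.
SD(Y) = √[r(1−p)/p²] = √(1.8015957) = 1.3422353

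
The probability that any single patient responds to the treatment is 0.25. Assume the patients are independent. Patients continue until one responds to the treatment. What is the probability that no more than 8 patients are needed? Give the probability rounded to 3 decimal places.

0.900

Y = number of patients to the first success; geometric, p = 0.25.
P(Y ≤ 8) = 1 − (1−p)^8 = 1 − 0.10011 = 0.89989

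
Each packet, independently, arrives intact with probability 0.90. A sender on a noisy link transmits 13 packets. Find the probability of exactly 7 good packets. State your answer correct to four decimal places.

X ~ Binomial(n=13, p=0.90).
P(X=7) = C(13,7) · p^7 · (1−p)^6
= 1716 · 0.4783 · 1e-06 = 0.000821

0.0008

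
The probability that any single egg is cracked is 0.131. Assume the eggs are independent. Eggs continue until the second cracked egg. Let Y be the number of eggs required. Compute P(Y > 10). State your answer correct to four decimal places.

0.6158

Needing more than 10 eggs ⇔ fewer than 2 successes in the first 10. With X ~ Binomial(10, 0.131), P(Y > 10) = P(X ≤ 1).
  k=0: C(10,0)·0.131^0·0.869^10 = 0.245583
  k=1: C(10,1)·0.131^1·0.869^9 = 0.370211
P(X ≤ 1) = 0.615794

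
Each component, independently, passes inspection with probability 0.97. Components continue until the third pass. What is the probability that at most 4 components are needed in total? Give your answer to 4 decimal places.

0.9948

Finishing within 4 components ⇔ at least 3 successes in the first 4. With X ~ Binomial(4, 0.97), P(Y ≤ 4) = 1 − P(X ≤ 2).
  k=0: C(4,0)·0.97^0·0.03^4 = 0.000001
  k=1: C(4,1)·0.97^1·0.03^3 = 0.000105
  k=2: C(4,2)·0.97^2·0.03^2 = 0.005081
1 − 0.005186 = 0.994814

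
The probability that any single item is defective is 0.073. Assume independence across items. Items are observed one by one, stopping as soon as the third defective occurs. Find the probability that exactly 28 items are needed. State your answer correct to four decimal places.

0.0205

Y = trial on which the third success occurs; negative binomial, r=3, p=0.073.
P(Y=28) = C(27,2) · p^3 · (1−p)^25
= 351 · 0.00038902 · 0.15031 = 0.020524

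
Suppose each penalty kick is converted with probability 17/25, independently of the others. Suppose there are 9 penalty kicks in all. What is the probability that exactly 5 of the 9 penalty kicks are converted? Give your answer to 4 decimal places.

0.1921

X ~ Binomial(n=9, p=0.68).
P(X=5) = C(9,5) · p^5 · (1−p)^4
= 126 · 0.14539 · 0.010486 = 0.192095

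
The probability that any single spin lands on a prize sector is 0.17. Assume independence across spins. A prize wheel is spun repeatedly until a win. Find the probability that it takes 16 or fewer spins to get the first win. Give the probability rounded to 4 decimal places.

Y = number of spins to the first success; geometric, p = 0.17.
P(Y ≤ 16) = 1 − (1−p)^16 = 1 − 0.050728 = 0.949272

0.9493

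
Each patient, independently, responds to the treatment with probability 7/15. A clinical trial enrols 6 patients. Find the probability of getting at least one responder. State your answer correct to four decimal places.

0.9770

P(at least one) = 1 − P(none) = 1 − (1 − 0.466667)^6
= 1 − 0.023014 = 0.976986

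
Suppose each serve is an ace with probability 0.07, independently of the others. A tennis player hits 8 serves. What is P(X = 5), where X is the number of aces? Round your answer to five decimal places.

X ~ Binomial(n=8, p=0.07).
P(X=5) = C(8,5) · p^5 · (1−p)^3
= 56 · 1.6807e-06 · 0.80436 = 0.0000757

0.00008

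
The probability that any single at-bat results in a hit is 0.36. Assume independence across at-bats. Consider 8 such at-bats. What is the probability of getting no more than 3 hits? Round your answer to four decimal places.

0.6847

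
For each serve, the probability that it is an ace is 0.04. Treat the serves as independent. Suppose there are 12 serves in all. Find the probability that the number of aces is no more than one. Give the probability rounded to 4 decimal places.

0.9191

X ~ Binomial(12, 0.04); P(X ≤ 1) = Σ C(12,k) p^k (1−p)^(12−k) over k:
  k=0: C(12,0)·0.04^0·0.96^12 = 0.612710
  k=1: C(12,1)·0.04^1·0.96^11 = 0.306355
Total = 0.919065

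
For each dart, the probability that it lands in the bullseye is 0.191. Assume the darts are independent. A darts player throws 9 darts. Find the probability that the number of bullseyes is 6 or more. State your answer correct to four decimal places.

0.0024

X ~ Binomial(9, 0.191); P(X ≥ 6) = Σ C(9,k) p^k (1−p)^(9−k) over k:
  k=6: C(9,6)·0.191^6·0.809^3 = 0.002159
  k=7: C(9,7)·0.191^7·0.809^2 = 0.000218
  k=8: C(9,8)·0.191^8·0.809^1 = 0.000013
  k=9: C(9,9)·0.191^9·0.809^0 = 0.000000
Total = 0.002391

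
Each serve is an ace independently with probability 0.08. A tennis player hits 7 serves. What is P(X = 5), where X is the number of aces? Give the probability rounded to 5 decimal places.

X ~ Binomial(n=7, p=0.08).
P(X=5) = C(7,5) · p^5 · (1−p)^2
= 21 · 3.2768e-06 · 0.8464 = 0.0000582

0.00006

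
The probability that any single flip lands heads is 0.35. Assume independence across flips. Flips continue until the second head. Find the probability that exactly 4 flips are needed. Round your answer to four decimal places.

0.1553

Y = trial on which the second success occurs; negative binomial, r=2, p=0.35.
P(Y=4) = C(3,1) · p^2 · (1−p)^2
= 3 · 0.1225 · 0.4225 = 0.155269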